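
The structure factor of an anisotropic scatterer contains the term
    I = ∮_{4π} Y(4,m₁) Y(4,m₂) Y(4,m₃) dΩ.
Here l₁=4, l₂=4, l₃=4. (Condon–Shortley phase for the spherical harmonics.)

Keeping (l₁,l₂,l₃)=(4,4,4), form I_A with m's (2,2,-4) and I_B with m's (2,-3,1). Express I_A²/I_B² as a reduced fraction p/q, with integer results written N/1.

9/1

Same 4,4,4: normalisation and zero-m 3j drop out of the ratio.
A: Δ: 4! 4! 4! / 13! → 1/450450; sum: t=2:+1/2304 = 1/2304; 3j²(4 4 4; 2 2 -4) = Δ·Π!·Σ² = 5/143  (sign +1)
B: Δ: 4! 4! 4! / 13! → 1/450450; sum: t=0:+1/576 t=1:−1/864 = 1/1728; 3j²(4 4 4; 2 -3 1) = Δ·Π!·Σ² = 5/1287  (sign -1)
I_A²/I_B² = (5/143)/(5/1287) = 9/1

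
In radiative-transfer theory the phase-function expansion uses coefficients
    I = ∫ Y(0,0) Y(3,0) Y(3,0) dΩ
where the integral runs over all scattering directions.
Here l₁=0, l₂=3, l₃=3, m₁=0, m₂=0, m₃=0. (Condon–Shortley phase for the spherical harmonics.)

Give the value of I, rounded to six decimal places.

Rules hold: Σm=0, L=6 even, 3≤3≤3.
N = 1·7·7 = 49
Δ = 0!·0!·6!/7! = 1/7
Racah Σ t=0..0: t=0:+1/36 = 1/36
⇒ 3j(0 3 3; 0 0 0)² = 1/7, sgn -1
(m-triple is (0,0,0) — same symbol as above.)
4πI² = N·(3j₀)²·(3jₘ)² = 1/1
I = +1·√(1/4π) = 0.28209479

0.282095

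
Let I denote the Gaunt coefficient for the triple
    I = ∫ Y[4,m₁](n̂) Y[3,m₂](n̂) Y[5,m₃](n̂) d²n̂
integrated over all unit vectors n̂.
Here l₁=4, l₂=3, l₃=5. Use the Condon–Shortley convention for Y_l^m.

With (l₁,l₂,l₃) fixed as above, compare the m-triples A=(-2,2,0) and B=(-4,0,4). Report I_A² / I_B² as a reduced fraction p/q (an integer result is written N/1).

l's match ⇒ only the (l;m) 3-j factors differ between A and B.
A: triangle coeff Δ(4,3,5) = 1/180180; Σ_t [1,2]: t=1:−1/2880 t=2:+1/576 = 1/720; (3j)²=80/3003 [(4 3 5; -2 2 0)], sign=-1
B: triangle coeff Δ(4,3,5) = 1/180180; Σ_t [2,2]: t=2:+1/8640 = 1/8640; (3j)²=28/715 [(4 3 5; -4 0 4)], sign=-1
I_A²/I_B² = (80/3003)/(28/715) = 100/147

100/147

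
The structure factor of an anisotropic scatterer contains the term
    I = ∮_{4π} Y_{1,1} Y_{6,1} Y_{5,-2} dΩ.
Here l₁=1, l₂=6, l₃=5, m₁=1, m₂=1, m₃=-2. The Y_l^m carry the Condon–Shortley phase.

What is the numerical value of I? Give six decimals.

-0.129207

Checks pass: Σm=0; 12 even; l₃=5∈[5,7].
(2·1+1)(2·6+1)(2·5+1) = 429
Δ: 2! 0! 10! / 13! → 1/858
sum: t=1:−1/14400 = -1/14400
3j²(1 6 5; 0 0 0) = Δ·Π!·Σ² = 6/143  (sign +1)
sum: t=0:+1/60480 = 1/60480
3j²(1 6 5; 1 1 -2) = Δ·Π!·Σ² = 5/429  (sign -1)
combine: 4πI² = 429·6/143·5/429 = 30/143
take √, sign -1: I = -0.12920749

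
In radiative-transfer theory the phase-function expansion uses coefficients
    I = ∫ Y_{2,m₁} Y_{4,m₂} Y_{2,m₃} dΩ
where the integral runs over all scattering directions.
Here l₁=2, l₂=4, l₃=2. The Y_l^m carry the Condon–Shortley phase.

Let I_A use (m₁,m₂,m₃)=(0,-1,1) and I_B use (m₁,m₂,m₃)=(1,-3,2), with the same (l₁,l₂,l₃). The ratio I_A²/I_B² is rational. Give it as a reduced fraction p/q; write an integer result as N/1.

6/7

Shared (l₁,l₂,l₃)=(2,4,2): N and (l;000)² cancel in I_A²/I_B².
A: Δ = 4!·0!·4!/9! = 1/630; Racah Σ t=2..2: t=2:+1/24 = 1/24; ⇒ 3j(2 4 2; 0 -1 1)² = 1/21, sgn -1
B: Δ = 4!·0!·4!/9! = 1/630; Racah Σ t=1..1: t=1:−1/144 = -1/144; ⇒ 3j(2 4 2; 1 -3 2)² = 1/18, sgn -1
I_A²/I_B² = (1/21)/(1/18) = 6/7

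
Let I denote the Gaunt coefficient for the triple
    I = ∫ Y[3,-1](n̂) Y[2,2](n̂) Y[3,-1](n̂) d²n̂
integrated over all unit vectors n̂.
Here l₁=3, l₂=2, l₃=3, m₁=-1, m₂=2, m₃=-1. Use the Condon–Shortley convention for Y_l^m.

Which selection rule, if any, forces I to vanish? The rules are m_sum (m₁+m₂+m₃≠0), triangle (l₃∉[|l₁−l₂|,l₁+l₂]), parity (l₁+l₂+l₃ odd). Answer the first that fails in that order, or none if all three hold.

azimuthal sum: -1 + 2 − 1 = 0  ✓
1 ≤ 3 ≤ 5 (triangle on l)  ✓
L = 3 + 2 + 3 = 8 (even)  ✓

none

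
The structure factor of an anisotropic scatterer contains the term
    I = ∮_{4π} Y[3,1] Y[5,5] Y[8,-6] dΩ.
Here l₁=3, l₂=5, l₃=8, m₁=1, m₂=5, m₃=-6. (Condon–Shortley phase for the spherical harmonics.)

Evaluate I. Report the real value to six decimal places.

m-sum 0 ✓  L=16 even ✓  2≤8≤8 ✓
Π(2lᵢ+1) = 7×11×17 = 1309
triangle coeff Δ(3,5,8) = 1/136136
Σ_t [0,0]: t=0:+1/518400 = 1/518400
(3j)²=56/2431 [(3 5 8; 0 0 0)], sign=+1
Σ_t [0,0]: t=0:+1/174182400 = 1/174182400
(3j)²=1/136 [(3 5 8; 1 5 -6)], sign=+1
⇒ 4πI² = 49/221
I = (+1)√(49/221/(4π)) = 0.13283024

0.132830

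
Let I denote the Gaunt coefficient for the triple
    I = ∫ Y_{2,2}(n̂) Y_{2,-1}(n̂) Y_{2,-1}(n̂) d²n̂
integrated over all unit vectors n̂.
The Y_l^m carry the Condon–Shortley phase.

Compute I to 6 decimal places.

m-sum 0 ✓  L=6 even ✓  0≤2≤4 ✓
Π(2lᵢ+1) = 5×5×5 = 125
triangle coeff Δ(2,2,2) = 1/630
Σ_t [0,2]: t=0:+1/8 t=1:−1/1 t=2:+1/8 = -3/4
(3j)²=2/35 [(2 2 2; 0 0 0)], sign=-1
Σ_t [0,0]: t=0:+1/4 = 1/4
(3j)²=3/35 [(2 2 2; 2 -1 -1)], sign=-1
⇒ 4πI² = 30/49
I = (+1)√(30/49/(4π)) = 0.22072812

0.220728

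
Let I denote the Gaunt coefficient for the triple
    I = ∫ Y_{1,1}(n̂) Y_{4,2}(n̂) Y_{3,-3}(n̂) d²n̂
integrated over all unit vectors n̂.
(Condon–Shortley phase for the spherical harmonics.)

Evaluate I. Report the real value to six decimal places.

0.061558

Checks pass: Σm=0; 8 even; l₃=3∈[3,5].
(2·1+1)(2·4+1)(2·3+1) = 189
Δ: 2! 0! 6! / 9! → 1/252
sum: t=1:−1/36 = -1/36
3j²(1 4 3; 0 0 0) = Δ·Π!·Σ² = 4/63  (sign +1)
sum: t=0:+1/1440 = 1/1440
3j²(1 4 3; 1 2 -3) = Δ·Π!·Σ² = 1/252  (sign +1)
combine: 4πI² = 189·4/63·1/252 = 1/21
take √, sign +1: I = 0.06155813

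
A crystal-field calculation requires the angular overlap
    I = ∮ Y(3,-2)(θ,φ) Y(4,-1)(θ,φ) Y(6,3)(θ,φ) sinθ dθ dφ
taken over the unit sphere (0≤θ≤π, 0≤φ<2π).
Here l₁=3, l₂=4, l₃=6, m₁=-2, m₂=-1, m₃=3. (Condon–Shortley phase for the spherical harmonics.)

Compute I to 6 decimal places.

0.000000

L=13 odd ⇒ parity kills the (l;000) factor ⇒ I = 0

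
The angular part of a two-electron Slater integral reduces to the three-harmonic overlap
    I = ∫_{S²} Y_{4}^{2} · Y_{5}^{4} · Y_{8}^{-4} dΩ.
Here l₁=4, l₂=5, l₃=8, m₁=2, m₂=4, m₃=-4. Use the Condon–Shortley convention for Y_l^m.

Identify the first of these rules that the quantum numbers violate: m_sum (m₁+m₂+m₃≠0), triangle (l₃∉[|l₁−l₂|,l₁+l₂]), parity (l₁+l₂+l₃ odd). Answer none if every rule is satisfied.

Σmᵢ = 2  ✗
l₃∈[|l₁−l₂|,l₁+l₂]=[1,9], have l₃=8
Σlᵢ = 17 ⇒ odd

m_sum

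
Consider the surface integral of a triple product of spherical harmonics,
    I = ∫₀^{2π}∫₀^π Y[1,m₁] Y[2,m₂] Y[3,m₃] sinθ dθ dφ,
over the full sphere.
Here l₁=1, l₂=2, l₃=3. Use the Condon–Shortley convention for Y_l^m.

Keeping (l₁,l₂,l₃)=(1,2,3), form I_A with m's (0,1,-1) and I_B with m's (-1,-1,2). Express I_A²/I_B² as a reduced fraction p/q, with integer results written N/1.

4/5

l's match ⇒ only the (l;m) 3-j factors differ between A and B.
A: triangle coeff Δ(1,2,3) = 1/105; Σ_t [0,0]: t=0:+1/6 = 1/6; (3j)²=8/105 [(1 2 3; 0 1 -1)], sign=+1
B: triangle coeff Δ(1,2,3) = 1/105; Σ_t [0,0]: t=0:+1/12 = 1/12; (3j)²=2/21 [(1 2 3; -1 -1 2)], sign=-1
I_A²/I_B² = (8/105)/(2/21) = 4/5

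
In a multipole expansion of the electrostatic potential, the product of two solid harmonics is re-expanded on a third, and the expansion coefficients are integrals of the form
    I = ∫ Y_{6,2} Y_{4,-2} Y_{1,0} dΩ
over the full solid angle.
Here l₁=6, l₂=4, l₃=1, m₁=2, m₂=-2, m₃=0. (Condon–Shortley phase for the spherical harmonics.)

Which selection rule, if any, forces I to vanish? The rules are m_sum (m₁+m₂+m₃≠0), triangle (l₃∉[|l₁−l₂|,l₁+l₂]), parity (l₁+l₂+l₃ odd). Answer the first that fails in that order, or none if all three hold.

azimuthal sum: 2 − 2 + 0 = 0  ✓
2 ≤ 1 ≤ 10 (triangle on l)  ✗
L = 6 + 4 + 1 = 11 (odd)

triangle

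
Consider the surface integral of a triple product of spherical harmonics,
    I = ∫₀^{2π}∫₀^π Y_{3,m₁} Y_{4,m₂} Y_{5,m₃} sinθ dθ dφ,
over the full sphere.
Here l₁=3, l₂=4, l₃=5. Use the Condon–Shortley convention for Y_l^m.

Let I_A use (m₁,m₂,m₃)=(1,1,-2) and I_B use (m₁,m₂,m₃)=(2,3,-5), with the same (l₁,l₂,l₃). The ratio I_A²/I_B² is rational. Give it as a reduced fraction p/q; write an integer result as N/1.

l's match ⇒ only the (l;m) 3-j factors differ between A and B.
A: triangle coeff Δ(3,4,5) = 1/180180; Σ_t [0,2]: t=0:+1/960 t=1:−1/288 t=2:+1/1728 = -1/540; (3j)²=128/6435 [(3 4 5; 1 1 -2)], sign=+1
B: triangle coeff Δ(3,4,5) = 1/180180; Σ_t [1,1]: t=1:−1/17280 = -1/17280; (3j)²=35/858 [(3 4 5; 2 3 -5)], sign=-1
I_A²/I_B² = (128/6435)/(35/858) = 256/525

256/525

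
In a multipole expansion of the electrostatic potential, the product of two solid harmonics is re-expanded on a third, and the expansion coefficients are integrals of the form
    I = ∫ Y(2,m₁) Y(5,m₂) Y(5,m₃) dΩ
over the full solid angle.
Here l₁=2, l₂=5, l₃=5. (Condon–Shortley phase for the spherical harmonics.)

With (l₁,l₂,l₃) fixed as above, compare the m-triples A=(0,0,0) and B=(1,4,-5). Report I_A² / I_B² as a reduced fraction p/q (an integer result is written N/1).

20/27

Same 2,5,5: normalisation and zero-m 3j drop out of the ratio.
A: Δ: 2! 2! 8! / 13! → 1/38610; sum: t=0:+1/2880 t=1:−1/576 t=2:+1/2880 = -1/960; 3j²(2 5 5; 0 0 0) = Δ·Π!·Σ² = 10/429  (sign +1)
B: Δ: 2! 2! 8! / 13! → 1/38610; sum: t=1:−1/80640 = -1/80640; 3j²(2 5 5; 1 4 -5) = Δ·Π!·Σ² = 9/286  (sign -1)
I_A²/I_B² = (10/429)/(9/286) = 20/27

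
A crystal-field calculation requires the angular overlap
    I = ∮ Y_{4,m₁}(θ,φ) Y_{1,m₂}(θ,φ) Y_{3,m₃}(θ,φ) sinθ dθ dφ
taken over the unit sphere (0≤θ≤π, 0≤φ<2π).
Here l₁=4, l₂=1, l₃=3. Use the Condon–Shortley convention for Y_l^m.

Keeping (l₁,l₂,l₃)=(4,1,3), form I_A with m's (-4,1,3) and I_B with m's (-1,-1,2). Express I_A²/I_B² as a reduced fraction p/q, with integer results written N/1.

Same 4,1,3: normalisation and zero-m 3j drop out of the ratio.
A: Δ: 2! 6! 0! / 9! → 1/252; sum: t=2:+1/1440 = 1/1440; 3j²(4 1 3; -4 1 3) = Δ·Π!·Σ² = 1/9  (sign +1)
B: Δ: 2! 6! 0! / 9! → 1/252; sum: t=0:+1/240 = 1/240; 3j²(4 1 3; -1 -1 2) = Δ·Π!·Σ² = 1/84  (sign -1)
I_A²/I_B² = (1/9)/(1/84) = 28/3

28/3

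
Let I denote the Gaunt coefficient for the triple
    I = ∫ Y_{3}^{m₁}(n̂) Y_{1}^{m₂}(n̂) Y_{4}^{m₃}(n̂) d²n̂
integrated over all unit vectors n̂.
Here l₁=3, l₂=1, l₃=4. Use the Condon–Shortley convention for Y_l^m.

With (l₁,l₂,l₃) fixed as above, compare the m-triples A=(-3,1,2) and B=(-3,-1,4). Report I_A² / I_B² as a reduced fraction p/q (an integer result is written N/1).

1/28

l's match ⇒ only the (l;m) 3-j factors differ between A and B.
A: triangle coeff Δ(3,1,4) = 1/252; Σ_t [0,0]: t=0:+1/1440 = 1/1440; (3j)²=1/252 [(3 1 4; -3 1 2)], sign=+1
B: triangle coeff Δ(3,1,4) = 1/252; Σ_t [0,0]: t=0:+1/1440 = 1/1440; (3j)²=1/9 [(3 1 4; -3 -1 4)], sign=+1
I_A²/I_B² = (1/252)/(1/9) = 1/28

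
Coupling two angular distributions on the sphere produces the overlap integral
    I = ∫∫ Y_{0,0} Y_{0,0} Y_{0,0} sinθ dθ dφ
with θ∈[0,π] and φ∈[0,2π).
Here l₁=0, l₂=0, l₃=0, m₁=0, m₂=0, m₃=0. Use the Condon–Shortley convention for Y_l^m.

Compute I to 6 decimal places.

Rules hold: Σm=0, L=0 even, 0≤0≤0.
N = 1·1·1 = 1
Δ = 0!·0!·0!/1! = 1/1
Racah Σ t=0..0: t=0:+1/1 = 1/1
⇒ 3j(0 0 0; 0 0 0)² = 1/1, sgn +1
(m-triple is (0,0,0) — same symbol as above.)
4πI² = N·(3j₀)²·(3jₘ)² = 1/1
I = +1·√(1/4π) = 0.28209479

0.282095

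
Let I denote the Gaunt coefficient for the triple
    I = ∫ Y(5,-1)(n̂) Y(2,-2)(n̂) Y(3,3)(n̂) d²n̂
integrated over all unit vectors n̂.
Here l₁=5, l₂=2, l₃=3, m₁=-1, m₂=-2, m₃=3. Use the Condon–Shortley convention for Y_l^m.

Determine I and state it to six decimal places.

-0.023961

Rules hold: Σm=0, L=10 even, 3≤3≤7.
N = 11·5·7 = 385
Δ = 4!·6!·0!/11! = 1/2310
Racah Σ t=2..2: t=2:+1/144 = 1/144
⇒ 3j(5 2 3; 0 0 0)² = 10/231, sgn -1
Racah Σ t=0..0: t=0:+1/17280 = 1/17280
⇒ 3j(5 2 3; -1 -2 3)² = 1/2310, sgn +1
4πI² = N·(3j₀)²·(3jₘ)² = 5/693
I = -1·√(0.00721501/4π) = -0.02396147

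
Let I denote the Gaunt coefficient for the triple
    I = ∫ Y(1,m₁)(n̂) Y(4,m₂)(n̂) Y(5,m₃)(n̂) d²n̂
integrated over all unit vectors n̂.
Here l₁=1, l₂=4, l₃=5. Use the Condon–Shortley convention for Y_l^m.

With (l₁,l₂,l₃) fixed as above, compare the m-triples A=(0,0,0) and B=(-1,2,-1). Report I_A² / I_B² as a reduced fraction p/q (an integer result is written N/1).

Shared (l₁,l₂,l₃)=(1,4,5): N and (l;000)² cancel in I_A²/I_B².
A: Δ = 0!·2!·8!/11! = 1/495; Racah Σ t=0..0: t=0:+1/576 = 1/576; ⇒ 3j(1 4 5; 0 0 0)² = 5/99, sgn -1
B: Δ = 0!·2!·8!/11! = 1/495; Racah Σ t=0..0: t=0:+1/2880 = 1/2880; ⇒ 3j(1 4 5; -1 2 -1)² = 2/165, sgn +1
I_A²/I_B² = (5/99)/(2/165) = 25/6

25/6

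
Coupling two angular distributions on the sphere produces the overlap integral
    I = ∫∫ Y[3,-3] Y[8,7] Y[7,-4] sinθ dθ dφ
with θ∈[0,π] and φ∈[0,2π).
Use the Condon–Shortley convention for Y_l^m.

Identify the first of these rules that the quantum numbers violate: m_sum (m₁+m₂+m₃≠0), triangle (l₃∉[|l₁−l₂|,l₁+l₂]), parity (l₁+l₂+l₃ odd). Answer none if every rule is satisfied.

none

Σmᵢ = 0  ✓
l₃∈[|l₁−l₂|,l₁+l₂]=[5,11], have l₃=7  ✓
Σlᵢ = 18 ⇒ even  ✓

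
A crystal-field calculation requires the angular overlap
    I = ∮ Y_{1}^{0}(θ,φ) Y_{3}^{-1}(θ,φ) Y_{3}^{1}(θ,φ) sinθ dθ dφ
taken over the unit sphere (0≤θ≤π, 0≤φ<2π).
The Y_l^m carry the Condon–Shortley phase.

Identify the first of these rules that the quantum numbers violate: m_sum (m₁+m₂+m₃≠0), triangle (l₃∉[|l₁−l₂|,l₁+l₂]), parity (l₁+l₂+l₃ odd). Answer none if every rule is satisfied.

parity

m₁+m₂+m₃ = 0 − 1 + 1 = 0  ✓
triangle: |1−3|=2 ≤ l₃=3 ≤ 1+3=4  ✓
parity: l₁+l₂+l₃ = 7 is odd  ✗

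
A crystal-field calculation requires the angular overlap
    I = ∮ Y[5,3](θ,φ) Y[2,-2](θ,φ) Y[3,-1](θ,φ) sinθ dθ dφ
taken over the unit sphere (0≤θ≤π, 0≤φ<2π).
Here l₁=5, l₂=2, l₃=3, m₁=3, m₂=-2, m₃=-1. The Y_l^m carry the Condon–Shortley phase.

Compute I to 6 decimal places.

-0.200476

m-sum 0 ✓  L=10 even ✓  3≤3≤7 ✓
Π(2lᵢ+1) = 11×5×7 = 385
triangle coeff Δ(5,2,3) = 1/2310
Σ_t [2,2]: t=2:+1/144 = 1/144
(3j)²=10/231 [(5 2 3; 0 0 0)], sign=-1
Σ_t [0,0]: t=0:+1/1152 = 1/1152
(3j)²=1/33 [(5 2 3; 3 -2 -1)], sign=+1
⇒ 4πI² = 50/99
I = (-1)√(50/99/(4π)) = -0.20047604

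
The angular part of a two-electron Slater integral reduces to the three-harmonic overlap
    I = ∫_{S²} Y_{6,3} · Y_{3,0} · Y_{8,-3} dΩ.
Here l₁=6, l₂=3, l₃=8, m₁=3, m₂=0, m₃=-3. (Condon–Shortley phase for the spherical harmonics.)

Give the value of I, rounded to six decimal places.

Σlᵢ=17 odd — θ-integrand is odd under cosθ→−cosθ; I=0

0.000000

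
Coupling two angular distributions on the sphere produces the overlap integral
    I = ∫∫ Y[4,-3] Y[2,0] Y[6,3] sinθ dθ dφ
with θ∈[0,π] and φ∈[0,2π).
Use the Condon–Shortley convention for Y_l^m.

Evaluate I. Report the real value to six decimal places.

Rules hold: Σm=0, L=12 even, 2≤6≤6.
N = 9·5·13 = 585
Δ = 0!·8!·4!/13! = 1/6435
Racah Σ t=0..0: t=0:+1/2304 = 1/2304
⇒ 3j(4 2 6; 0 0 0)² = 5/143, sgn +1
Racah Σ t=0..0: t=0:+1/20160 = 1/20160
⇒ 3j(4 2 6; -3 0 3)² = 12/715, sgn -1
4πI² = N·(3j₀)²·(3jₘ)² = 540/1573
I = -1·√(0.343293/4π) = -0.16528277

-0.165283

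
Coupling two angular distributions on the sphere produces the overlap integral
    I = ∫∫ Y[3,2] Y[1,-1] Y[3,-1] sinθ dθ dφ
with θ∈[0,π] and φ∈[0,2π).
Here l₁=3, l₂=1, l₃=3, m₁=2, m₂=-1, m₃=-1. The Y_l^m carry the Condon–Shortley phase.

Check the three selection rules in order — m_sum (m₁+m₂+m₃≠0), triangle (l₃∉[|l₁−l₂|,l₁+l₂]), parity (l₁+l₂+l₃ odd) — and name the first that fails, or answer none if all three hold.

azimuthal sum: 2 − 1 − 1 = 0  ✓
2 ≤ 3 ≤ 4 (triangle on l)  ✓
L = 3 + 1 + 3 = 7 (odd)  ✗

parity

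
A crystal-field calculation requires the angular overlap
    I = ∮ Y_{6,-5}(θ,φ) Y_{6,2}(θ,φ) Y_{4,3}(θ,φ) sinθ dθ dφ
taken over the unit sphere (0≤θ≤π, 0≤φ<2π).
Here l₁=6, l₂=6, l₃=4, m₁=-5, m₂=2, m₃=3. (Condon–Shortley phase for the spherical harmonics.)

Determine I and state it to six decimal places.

m-sum 0 ✓  L=16 even ✓  0≤4≤12 ✓
Π(2lᵢ+1) = 13×13×9 = 1521
triangle coeff Δ(6,6,4) = 1/15315300
Σ_t [2,6]: t=2:+1/829440 t=3:−1/25920 t=4:+1/9216 t=5:−1/25920 t=6:+1/829440 = 7/207360
(3j)²=28/2431 [(6 6 4; 0 0 0)], sign=+1
Σ_t [7,8]: t=7:−1/725760 t=8:+1/5806080 = -1/829440
(3j)²=49/2652 [(6 6 4; -5 2 3)], sign=+1
⇒ 4πI² = 1029/3179
I = (+1)√(1029/3179/(4π)) = 0.16049352

0.160494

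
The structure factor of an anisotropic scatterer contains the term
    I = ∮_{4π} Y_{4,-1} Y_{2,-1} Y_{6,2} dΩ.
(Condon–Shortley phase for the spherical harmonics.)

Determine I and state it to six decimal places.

0.238034

m-sum 0 ✓  L=12 even ✓  2≤6≤6 ✓
Π(2lᵢ+1) = 9×5×13 = 585
triangle coeff Δ(4,2,6) = 1/6435
Σ_t [0,0]: t=0:+1/2304 = 1/2304
(3j)²=5/143 [(4 2 6; 0 0 0)], sign=+1
Σ_t [0,0]: t=0:+1/4320 = 1/4320
(3j)²=224/6435 [(4 2 6; -1 -1 2)], sign=+1
⇒ 4πI² = 1120/1573
I = (+1)√(1120/1573/(4π)) = 0.23803440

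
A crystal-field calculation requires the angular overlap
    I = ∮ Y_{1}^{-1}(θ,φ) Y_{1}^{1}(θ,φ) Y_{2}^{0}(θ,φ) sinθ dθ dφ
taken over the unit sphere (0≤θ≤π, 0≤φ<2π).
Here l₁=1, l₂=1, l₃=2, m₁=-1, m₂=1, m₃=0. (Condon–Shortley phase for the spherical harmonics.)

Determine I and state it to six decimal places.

m-sum 0 ✓  L=4 even ✓  0≤2≤2 ✓
Π(2lᵢ+1) = 3×3×5 = 45
triangle coeff Δ(1,1,2) = 1/30
Σ_t [0,0]: t=0:+1/1 = 1/1
(3j)²=2/15 [(1 1 2; 0 0 0)], sign=+1
Σ_t [0,0]: t=0:+1/4 = 1/4
(3j)²=1/30 [(1 1 2; -1 1 0)], sign=+1
⇒ 4πI² = 1/5
I = (+1)√(1/5/(4π)) = 0.12615663

0.126157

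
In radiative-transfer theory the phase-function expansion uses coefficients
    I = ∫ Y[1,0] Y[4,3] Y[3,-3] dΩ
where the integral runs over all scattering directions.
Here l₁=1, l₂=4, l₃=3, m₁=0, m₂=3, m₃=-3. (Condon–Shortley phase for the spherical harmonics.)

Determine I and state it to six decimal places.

Rules hold: Σm=0, L=8 even, 3≤3≤5.
N = 3·9·7 = 189
Δ = 2!·0!·6!/9! = 1/252
Racah Σ t=1..1: t=1:−1/36 = -1/36
⇒ 3j(1 4 3; 0 0 0)² = 4/63, sgn +1
Racah Σ t=1..1: t=1:−1/720 = -1/720
⇒ 3j(1 4 3; 0 3 -3)² = 1/36, sgn -1
4πI² = N·(3j₀)²·(3jₘ)² = 1/3
I = -1·√(0.333333/4π) = -0.16286750

-0.162868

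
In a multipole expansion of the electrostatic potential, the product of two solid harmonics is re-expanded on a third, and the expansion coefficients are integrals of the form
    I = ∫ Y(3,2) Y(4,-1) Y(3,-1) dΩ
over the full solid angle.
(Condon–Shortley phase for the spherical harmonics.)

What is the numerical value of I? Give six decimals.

m-sum 0 ✓  L=10 even ✓  1≤3≤7 ✓
Π(2lᵢ+1) = 7×9×7 = 441
triangle coeff Δ(3,4,3) = 1/34650
Σ_t [1,3]: t=1:−1/72 t=2:+1/16 t=3:−1/72 = 5/144
(3j)²=2/77 [(3 4 3; 0 0 0)], sign=-1
Σ_t [0,1]: t=0:+1/144 t=1:−1/48 = -1/72
(3j)²=16/693 [(3 4 3; 2 -1 -1)], sign=-1
⇒ 4πI² = 32/121
I = (+1)√(32/121/(4π)) = 0.14506992

0.145070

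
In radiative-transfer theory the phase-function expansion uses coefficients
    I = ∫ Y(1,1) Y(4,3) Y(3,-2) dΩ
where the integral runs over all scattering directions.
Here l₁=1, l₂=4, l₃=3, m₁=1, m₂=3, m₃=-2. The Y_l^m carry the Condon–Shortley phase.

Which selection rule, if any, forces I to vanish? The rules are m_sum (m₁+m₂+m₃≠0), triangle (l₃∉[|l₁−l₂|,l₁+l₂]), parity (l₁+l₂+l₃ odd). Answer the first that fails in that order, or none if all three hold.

m_sum

azimuthal sum: 1 + 3 − 2 = 2  ✗
3 ≤ 3 ≤ 5 (triangle on l)
L = 1 + 4 + 3 = 8 (even)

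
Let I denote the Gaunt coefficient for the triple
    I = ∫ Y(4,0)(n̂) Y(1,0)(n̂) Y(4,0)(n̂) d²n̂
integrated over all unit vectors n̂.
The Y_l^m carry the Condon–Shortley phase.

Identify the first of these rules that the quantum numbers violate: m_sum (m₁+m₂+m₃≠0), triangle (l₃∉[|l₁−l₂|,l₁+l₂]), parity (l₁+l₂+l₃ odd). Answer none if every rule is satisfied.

Σmᵢ = 0  ✓
l₃∈[|l₁−l₂|,l₁+l₂]=[3,5], have l₃=4  ✓
Σlᵢ = 9 ⇒ odd  ✗

parity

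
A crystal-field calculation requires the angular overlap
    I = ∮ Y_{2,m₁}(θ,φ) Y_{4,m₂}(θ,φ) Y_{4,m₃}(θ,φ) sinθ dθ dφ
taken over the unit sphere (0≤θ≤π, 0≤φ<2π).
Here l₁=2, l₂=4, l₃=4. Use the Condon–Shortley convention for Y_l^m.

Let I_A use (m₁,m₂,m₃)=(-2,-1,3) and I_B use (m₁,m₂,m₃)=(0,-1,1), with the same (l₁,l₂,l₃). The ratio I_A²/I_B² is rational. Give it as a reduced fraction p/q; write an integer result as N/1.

Same 2,4,4: normalisation and zero-m 3j drop out of the ratio.
A: Δ: 2! 2! 6! / 11! → 1/13860; sum: t=2:+1/480 = 1/480; 3j²(2 4 4; -2 -1 3) = Δ·Π!·Σ² = 3/110  (sign -1)
B: Δ: 2! 2! 6! / 11! → 1/13860; sum: t=0:+1/144 t=1:−1/48 t=2:+1/480 = -17/1440; 3j²(2 4 4; 0 -1 1) = Δ·Π!·Σ² = 289/13860  (sign +1)
I_A²/I_B² = (3/110)/(289/13860) = 378/289

378/289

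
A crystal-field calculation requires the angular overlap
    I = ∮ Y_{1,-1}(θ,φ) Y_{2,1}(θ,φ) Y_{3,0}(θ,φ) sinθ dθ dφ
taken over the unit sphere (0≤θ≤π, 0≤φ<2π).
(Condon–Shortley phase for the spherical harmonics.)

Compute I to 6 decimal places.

m-sum 0 ✓  L=6 even ✓  1≤3≤3 ✓
Π(2lᵢ+1) = 3×5×7 = 105
triangle coeff Δ(1,2,3) = 1/105
Σ_t [0,0]: t=0:+1/4 = 1/4
(3j)²=3/35 [(1 2 3; 0 0 0)], sign=-1
Σ_t [0,0]: t=0:+1/12 = 1/12
(3j)²=1/35 [(1 2 3; -1 1 0)], sign=-1
⇒ 4πI² = 9/35
I = (+1)√(9/35/(4π)) = 0.14304817

0.143048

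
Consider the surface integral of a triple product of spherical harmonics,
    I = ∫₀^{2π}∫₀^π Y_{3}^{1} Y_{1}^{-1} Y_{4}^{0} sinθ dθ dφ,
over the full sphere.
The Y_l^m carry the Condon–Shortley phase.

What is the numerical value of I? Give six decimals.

m-sum 0 ✓  L=8 even ✓  2≤4≤4 ✓
Π(2lᵢ+1) = 7×3×9 = 189
triangle coeff Δ(3,1,4) = 1/252
Σ_t [0,0]: t=0:+1/36 = 1/36
(3j)²=4/63 [(3 1 4; 0 0 0)], sign=+1
Σ_t [0,0]: t=0:+1/96 = 1/96
(3j)²=1/42 [(3 1 4; 1 -1 0)], sign=+1
⇒ 4πI² = 2/7
I = (+1)√(2/7/(4π)) = 0.15078601

0.150786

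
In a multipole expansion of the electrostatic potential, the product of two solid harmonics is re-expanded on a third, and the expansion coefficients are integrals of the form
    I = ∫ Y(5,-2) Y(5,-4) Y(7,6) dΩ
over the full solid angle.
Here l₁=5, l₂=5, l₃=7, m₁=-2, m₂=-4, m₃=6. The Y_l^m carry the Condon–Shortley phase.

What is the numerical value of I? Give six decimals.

Σlᵢ=17 odd — θ-integrand is odd under cosθ→−cosθ; I=0

0.000000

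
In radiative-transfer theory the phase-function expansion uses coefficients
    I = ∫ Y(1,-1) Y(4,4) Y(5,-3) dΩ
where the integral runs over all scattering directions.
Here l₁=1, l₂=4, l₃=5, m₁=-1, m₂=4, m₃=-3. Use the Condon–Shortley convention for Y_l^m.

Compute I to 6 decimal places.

Checks pass: Σm=0; 10 even; l₃=5∈[3,5].
(2·1+1)(2·4+1)(2·5+1) = 297
Δ: 0! 2! 8! / 11! → 1/495
sum: t=0:+1/576 = 1/576
3j²(1 4 5; 0 0 0) = Δ·Π!·Σ² = 5/99  (sign -1)
sum: t=0:+1/80640 = 1/80640
3j²(1 4 5; -1 4 -3) = Δ·Π!·Σ² = 1/495  (sign +1)
combine: 4πI² = 297·5/99·1/495 = 1/33
take √, sign -1: I = -0.04910640

-0.049106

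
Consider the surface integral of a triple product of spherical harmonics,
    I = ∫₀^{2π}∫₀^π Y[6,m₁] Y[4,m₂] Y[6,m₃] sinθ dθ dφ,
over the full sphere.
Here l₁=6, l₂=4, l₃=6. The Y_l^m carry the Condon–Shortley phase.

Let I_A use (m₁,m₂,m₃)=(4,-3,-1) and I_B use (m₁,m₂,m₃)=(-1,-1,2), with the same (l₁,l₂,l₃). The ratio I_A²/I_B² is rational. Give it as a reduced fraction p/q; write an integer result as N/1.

l's match ⇒ only the (l;m) 3-j factors differ between A and B.
A: triangle coeff Δ(6,4,6) = 1/15315300; Σ_t [0,1]: t=0:+1/207360 t=1:−1/725760 = 1/290304; (3j)²=125/7293 [(6 4 6; 4 -3 -1)], sign=-1
B: triangle coeff Δ(6,4,6) = 1/15315300; Σ_t [0,3]: t=0:+1/725760 t=1:−1/34560 t=2:+1/17280 t=3:−1/82944 = 53/2903040; (3j)²=2809/306306 [(6 4 6; -1 -1 2)], sign=+1
I_A²/I_B² = (125/7293)/(2809/306306) = 5250/2809

5250/2809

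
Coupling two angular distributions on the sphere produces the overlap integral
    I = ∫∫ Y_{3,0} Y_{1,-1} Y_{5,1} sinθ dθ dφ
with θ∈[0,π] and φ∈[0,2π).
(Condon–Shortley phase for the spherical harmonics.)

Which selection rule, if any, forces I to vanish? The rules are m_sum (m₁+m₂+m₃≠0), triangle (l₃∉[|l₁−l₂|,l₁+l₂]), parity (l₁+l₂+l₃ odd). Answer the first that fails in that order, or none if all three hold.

triangle

azimuthal sum: 0 − 1 + 1 = 0  ✓
2 ≤ 5 ≤ 4 (triangle on l)  ✗
L = 3 + 1 + 5 = 9 (odd)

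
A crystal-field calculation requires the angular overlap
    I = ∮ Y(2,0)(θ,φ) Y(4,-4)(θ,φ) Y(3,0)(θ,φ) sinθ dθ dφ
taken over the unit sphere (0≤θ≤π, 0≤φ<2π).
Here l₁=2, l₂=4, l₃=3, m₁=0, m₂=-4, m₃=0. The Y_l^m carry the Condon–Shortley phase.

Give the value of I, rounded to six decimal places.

Σmᵢ = -4 ≠ 0, so the φ-integral vanishes; I = 0

0.000000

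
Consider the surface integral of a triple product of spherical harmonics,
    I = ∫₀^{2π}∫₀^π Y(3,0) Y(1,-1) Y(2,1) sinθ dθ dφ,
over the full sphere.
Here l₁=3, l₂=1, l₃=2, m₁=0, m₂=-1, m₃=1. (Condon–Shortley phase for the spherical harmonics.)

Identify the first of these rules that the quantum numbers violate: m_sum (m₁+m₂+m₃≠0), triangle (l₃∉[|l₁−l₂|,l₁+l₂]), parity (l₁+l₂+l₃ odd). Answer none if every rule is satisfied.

azimuthal sum: 0 − 1 + 1 = 0  ✓
2 ≤ 2 ≤ 4 (triangle on l)  ✓
L = 3 + 1 + 2 = 6 (even)  ✓

none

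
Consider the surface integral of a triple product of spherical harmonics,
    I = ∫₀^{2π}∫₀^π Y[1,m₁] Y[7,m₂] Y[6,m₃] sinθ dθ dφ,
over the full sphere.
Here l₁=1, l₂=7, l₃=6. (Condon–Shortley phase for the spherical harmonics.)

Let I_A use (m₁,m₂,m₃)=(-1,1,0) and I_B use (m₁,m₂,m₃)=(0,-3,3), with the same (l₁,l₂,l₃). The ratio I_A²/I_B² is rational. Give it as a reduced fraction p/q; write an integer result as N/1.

7/10

l's match ⇒ only the (l;m) 3-j factors differ between A and B.
A: triangle coeff Δ(1,7,6) = 1/1365; Σ_t [2,2]: t=2:+1/1036800 = 1/1036800; (3j)²=4/195 [(1 7 6; -1 1 0)], sign=+1
B: triangle coeff Δ(1,7,6) = 1/1365; Σ_t [1,1]: t=1:−1/2177280 = -1/2177280; (3j)²=8/273 [(1 7 6; 0 -3 3)], sign=+1
I_A²/I_B² = (4/195)/(8/273) = 7/10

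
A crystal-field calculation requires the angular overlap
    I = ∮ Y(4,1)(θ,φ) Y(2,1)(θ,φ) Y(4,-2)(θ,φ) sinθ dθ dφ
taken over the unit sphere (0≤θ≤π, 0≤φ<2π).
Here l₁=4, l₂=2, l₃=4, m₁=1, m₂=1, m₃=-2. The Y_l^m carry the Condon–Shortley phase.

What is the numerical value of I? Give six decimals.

0.127700

Checks pass: Σm=0; 10 even; l₃=4∈[2,6].
(2·4+1)(2·2+1)(2·4+1) = 405
Δ: 2! 6! 2! / 11! → 1/13860
sum: t=0:+1/192 t=1:−1/36 t=2:+1/192 = -5/288
3j²(4 2 4; 0 0 0) = Δ·Π!·Σ² = 20/693  (sign -1)
sum: t=1:−1/96 t=2:+1/240 = -1/160
3j²(4 2 4; 1 1 -2) = Δ·Π!·Σ² = 27/1540  (sign -1)
combine: 4πI² = 405·20/693·27/1540 = 1215/5929
take √, sign +1: I = 0.12770047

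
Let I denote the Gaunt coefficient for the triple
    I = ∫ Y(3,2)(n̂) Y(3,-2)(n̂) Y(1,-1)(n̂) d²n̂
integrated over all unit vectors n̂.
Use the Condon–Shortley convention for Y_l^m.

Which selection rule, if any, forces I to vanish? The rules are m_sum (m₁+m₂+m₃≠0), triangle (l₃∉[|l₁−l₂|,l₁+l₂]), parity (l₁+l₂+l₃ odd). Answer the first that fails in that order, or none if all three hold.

m_sum

m₁+m₂+m₃ = 2 − 2 − 1 = -1  ✗
triangle: |3−3|=0 ≤ l₃=1 ≤ 3+3=6
parity: l₁+l₂+l₃ = 7 is odd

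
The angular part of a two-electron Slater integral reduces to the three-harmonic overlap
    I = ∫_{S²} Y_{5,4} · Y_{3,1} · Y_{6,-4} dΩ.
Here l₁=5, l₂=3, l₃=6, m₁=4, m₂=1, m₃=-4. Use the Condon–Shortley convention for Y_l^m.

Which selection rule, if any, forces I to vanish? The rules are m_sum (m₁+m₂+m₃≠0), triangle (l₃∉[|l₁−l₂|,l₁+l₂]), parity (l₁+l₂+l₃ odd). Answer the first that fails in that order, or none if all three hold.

m_sum

Σmᵢ = 1  ✗
l₃∈[|l₁−l₂|,l₁+l₂]=[2,8], have l₃=6
Σlᵢ = 14 ⇒ even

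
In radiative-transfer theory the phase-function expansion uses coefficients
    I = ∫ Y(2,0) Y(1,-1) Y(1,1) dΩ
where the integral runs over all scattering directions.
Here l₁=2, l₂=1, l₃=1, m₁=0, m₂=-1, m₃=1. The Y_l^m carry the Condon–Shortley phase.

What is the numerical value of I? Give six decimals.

0.126157

Rules hold: Σm=0, L=4 even, 1≤1≤3.
N = 5·3·3 = 45
Δ = 2!·2!·0!/5! = 1/30
Racah Σ t=1..1: t=1:−1/1 = -1/1
⇒ 3j(2 1 1; 0 0 0)² = 2/15, sgn +1
Racah Σ t=0..0: t=0:+1/4 = 1/4
⇒ 3j(2 1 1; 0 -1 1)² = 1/30, sgn +1
4πI² = N·(3j₀)²·(3jₘ)² = 1/5
I = +1·√(0.2/4π) = 0.12615663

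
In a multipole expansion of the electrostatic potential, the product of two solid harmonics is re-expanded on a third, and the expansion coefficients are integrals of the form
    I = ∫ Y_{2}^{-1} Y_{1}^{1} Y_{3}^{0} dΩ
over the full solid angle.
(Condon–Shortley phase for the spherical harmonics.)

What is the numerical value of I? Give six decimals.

Checks pass: Σm=0; 6 even; l₃=3∈[1,3].
(2·2+1)(2·1+1)(2·3+1) = 105
Δ: 0! 4! 2! / 7! → 1/105
sum: t=0:+1/4 = 1/4
3j²(2 1 3; 0 0 0) = Δ·Π!·Σ² = 3/35  (sign -1)
sum: t=0:+1/12 = 1/12
3j²(2 1 3; -1 1 0) = Δ·Π!·Σ² = 1/35  (sign -1)
combine: 4πI² = 105·3/35·1/35 = 9/35
take √, sign +1: I = 0.14304817

0.143048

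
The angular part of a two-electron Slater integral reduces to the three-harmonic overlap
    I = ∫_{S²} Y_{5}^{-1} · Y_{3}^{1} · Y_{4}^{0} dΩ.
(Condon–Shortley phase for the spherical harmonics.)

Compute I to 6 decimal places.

-0.086020

Checks pass: Σm=0; 12 even; l₃=4∈[2,8].
(2·5+1)(2·3+1)(2·4+1) = 693
Δ: 4! 6! 2! / 13! → 1/180180
sum: t=1:−1/576 t=2:+1/144 t=3:−1/576 = 1/288
3j²(5 3 4; 0 0 0) = Δ·Π!·Σ² = 20/1001  (sign +1)
sum: t=2:+1/384 t=3:−1/216 t=4:+1/2304 = -11/6912
3j²(5 3 4; -1 1 0) = Δ·Π!·Σ² = 11/1638  (sign -1)
combine: 4πI² = 693·20/1001·11/1638 = 110/1183
take √, sign -1: I = -0.08601992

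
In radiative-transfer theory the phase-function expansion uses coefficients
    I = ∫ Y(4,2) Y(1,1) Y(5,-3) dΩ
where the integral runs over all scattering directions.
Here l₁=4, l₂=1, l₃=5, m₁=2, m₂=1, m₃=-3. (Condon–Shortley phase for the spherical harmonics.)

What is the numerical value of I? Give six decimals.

-0.259847

m-sum 0 ✓  L=10 even ✓  3≤5≤5 ✓
Π(2lᵢ+1) = 9×3×11 = 297
triangle coeff Δ(4,1,5) = 1/495
Σ_t [0,0]: t=0:+1/576 = 1/576
(3j)²=5/99 [(4 1 5; 0 0 0)], sign=-1
Σ_t [0,0]: t=0:+1/2880 = 1/2880
(3j)²=28/495 [(4 1 5; 2 1 -3)], sign=+1
⇒ 4πI² = 28/33
I = (-1)√(28/33/(4π)) = -0.25984664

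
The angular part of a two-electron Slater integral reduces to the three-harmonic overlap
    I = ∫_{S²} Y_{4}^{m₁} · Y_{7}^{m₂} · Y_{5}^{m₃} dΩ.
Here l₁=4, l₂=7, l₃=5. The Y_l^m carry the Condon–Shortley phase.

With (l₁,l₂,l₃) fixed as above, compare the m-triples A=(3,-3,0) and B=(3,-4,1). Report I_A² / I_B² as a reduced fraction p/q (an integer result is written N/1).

245/66

Same 4,7,5: normalisation and zero-m 3j drop out of the ratio.
A: Δ: 6! 2! 8! / 17! → 1/6126120; sum: t=0:+1/414720 t=1:−1/172800 = -7/2073600; 3j²(4 7 5; 3 -3 0) = Δ·Π!·Σ² = 343/29172  (sign +1)
B: Δ: 6! 2! 8! / 17! → 1/6126120; sum: t=0:+1/518400 t=1:−1/345600 = -1/1036800; 3j²(4 7 5; 3 -4 1) = Δ·Π!·Σ² = 7/2210  (sign -1)
I_A²/I_B² = (343/29172)/(7/2210) = 245/66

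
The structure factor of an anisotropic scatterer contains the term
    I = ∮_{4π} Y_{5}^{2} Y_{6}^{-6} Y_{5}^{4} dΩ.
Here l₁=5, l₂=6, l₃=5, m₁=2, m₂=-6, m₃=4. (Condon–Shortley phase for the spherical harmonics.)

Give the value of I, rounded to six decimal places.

Rules hold: Σm=0, L=16 even, 1≤5≤11.
N = 11·13·11 = 1573
Δ = 6!·4!·6!/17! = 1/28588560
Racah Σ t=1..5: t=1:−1/345600 t=2:+1/13824 t=3:−1/5184 t=4:+1/13824 t=5:−1/345600 = -7/129600
⇒ 3j(5 6 5; 0 0 0)² = 80/7293, sgn +1
Racah Σ t=0..0: t=0:+1/3110400 = 1/3110400
⇒ 3j(5 6 5; 2 -6 4)² = 21/1105, sgn -1
4πI² = N·(3j₀)²·(3jₘ)² = 1232/3757
I = -1·√(0.327921/4π) = -0.16153991

-0.161540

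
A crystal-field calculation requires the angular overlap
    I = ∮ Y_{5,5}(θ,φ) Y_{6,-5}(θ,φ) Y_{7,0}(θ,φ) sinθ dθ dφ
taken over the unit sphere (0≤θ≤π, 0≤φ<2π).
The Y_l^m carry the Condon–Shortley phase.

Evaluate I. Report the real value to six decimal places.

m-sum 0 ✓  L=18 even ✓  1≤7≤11 ✓
Π(2lᵢ+1) = 11×13×15 = 2145
triangle coeff Δ(5,6,7) = 1/174594420
Σ_t [0,4]: t=0:+1/4147200 t=1:−1/207360 t=2:+1/82944 t=3:−1/207360 t=4:+1/4147200 = 1/345600
(3j)²=420/46189 [(5 6 7; 0 0 0)], sign=-1
Σ_t [0,0]: t=0:+1/87091200 = 1/87091200
(3j)²=35/12597 [(5 6 7; 5 -5 0)], sign=-1
⇒ 4πI² = 73500/1356277
I = (+1)√(73500/1356277/(4π)) = 0.06566963

0.065670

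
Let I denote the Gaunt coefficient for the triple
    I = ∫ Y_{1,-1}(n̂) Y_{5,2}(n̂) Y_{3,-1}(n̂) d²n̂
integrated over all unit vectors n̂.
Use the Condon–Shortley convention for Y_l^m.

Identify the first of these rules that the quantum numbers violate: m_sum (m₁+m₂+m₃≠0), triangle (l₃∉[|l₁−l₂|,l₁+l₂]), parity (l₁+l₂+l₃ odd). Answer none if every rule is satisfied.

triangle

azimuthal sum: -1 + 2 − 1 = 0  ✓
4 ≤ 3 ≤ 6 (triangle on l)  ✗
L = 1 + 5 + 3 = 9 (odd)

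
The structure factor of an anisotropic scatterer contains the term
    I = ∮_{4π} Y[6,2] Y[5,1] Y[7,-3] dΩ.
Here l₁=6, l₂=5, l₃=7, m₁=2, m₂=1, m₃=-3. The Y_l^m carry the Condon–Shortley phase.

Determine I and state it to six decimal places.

-0.101415

Rules hold: Σm=0, L=18 even, 1≤7≤11.
N = 13·11·15 = 2145
Δ = 4!·8!·6!/19! = 1/174594420
Racah Σ t=0..4: t=0:+1/4147200 t=1:−1/207360 t=2:+1/82944 t=3:−1/207360 t=4:+1/4147200 = 1/345600
⇒ 3j(6 5 7; 0 0 0)² = 420/46189, sgn -1
Racah Σ t=0..4: t=0:+1/9953280 t=1:−1/518400 t=2:+1/276480 t=3:−1/1088640 t=4:+1/46448640 = 23/25804800
⇒ 3j(6 5 7; 2 1 -3)² = 42849/6466460, sgn +1
4πI² = N·(3j₀)²·(3jₘ)² = 1928205/14919047
I = -1·√(0.129245/4π) = -0.10141475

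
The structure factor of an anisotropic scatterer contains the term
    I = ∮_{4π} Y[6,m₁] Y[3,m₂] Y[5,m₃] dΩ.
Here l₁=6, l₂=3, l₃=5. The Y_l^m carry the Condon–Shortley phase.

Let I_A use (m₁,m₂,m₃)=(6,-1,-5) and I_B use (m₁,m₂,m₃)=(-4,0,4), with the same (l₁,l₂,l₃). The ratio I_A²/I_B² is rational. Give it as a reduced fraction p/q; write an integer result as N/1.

Shared (l₁,l₂,l₃)=(6,3,5): N and (l;000)² cancel in I_A²/I_B².
A: Δ = 4!·8!·2!/15! = 1/675675; Racah Σ t=0..0: t=0:+1/1935360 = 1/1935360; ⇒ 3j(6 3 5; 6 -1 -5)² = 3/91, sgn +1
B: Δ = 4!·8!·2!/15! = 1/675675; Racah Σ t=2..3: t=2:+1/161280 t=3:−1/60480 = -1/96768; ⇒ 3j(6 3 5; -4 0 4)² = 15/1001, sgn +1
I_A²/I_B² = (3/91)/(15/1001) = 11/5

11/5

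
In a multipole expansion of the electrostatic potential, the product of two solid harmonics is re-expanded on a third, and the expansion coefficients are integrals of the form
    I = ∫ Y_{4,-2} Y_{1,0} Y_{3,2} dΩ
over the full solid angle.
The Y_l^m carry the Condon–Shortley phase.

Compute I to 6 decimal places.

Checks pass: Σm=0; 8 even; l₃=3∈[3,5].
(2·4+1)(2·1+1)(2·3+1) = 189
Δ: 2! 6! 0! / 9! → 1/252
sum: t=1:−1/36 = -1/36
3j²(4 1 3; 0 0 0) = Δ·Π!·Σ² = 4/63  (sign +1)
sum: t=1:−1/120 = -1/120
3j²(4 1 3; -2 0 2) = Δ·Π!·Σ² = 1/21  (sign +1)
combine: 4πI² = 189·4/63·1/21 = 4/7
take √, sign +1: I = 0.21324362

0.213244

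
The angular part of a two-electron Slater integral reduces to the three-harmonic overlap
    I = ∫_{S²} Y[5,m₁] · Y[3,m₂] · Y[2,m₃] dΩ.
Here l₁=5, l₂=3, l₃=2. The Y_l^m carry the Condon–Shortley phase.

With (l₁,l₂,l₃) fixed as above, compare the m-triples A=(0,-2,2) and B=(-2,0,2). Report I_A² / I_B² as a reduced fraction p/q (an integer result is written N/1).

l's match ⇒ only the (l;m) 3-j factors differ between A and B.
A: triangle coeff Δ(5,3,2) = 1/2310; Σ_t [1,1]: t=1:−1/2880 = -1/2880; (3j)²=1/462 [(5 3 2; 0 -2 2)], sign=-1
B: triangle coeff Δ(5,3,2) = 1/2310; Σ_t [3,3]: t=3:−1/864 = -1/864; (3j)²=1/66 [(5 3 2; -2 0 2)], sign=-1
I_A²/I_B² = (1/462)/(1/66) = 1/7

1/7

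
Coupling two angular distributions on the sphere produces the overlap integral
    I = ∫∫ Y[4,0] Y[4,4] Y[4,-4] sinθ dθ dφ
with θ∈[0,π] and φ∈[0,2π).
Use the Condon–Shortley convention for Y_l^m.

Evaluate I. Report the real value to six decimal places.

m-sum 0 ✓  L=12 even ✓  0≤4≤8 ✓
Π(2lᵢ+1) = 9×9×9 = 729
triangle coeff Δ(4,4,4) = 1/450450
Σ_t [0,4]: t=0:+1/13824 t=1:−1/216 t=2:+1/64 t=3:−1/216 t=4:+1/13824 = 5/768
(3j)²=18/1001 [(4 4 4; 0 0 0)], sign=+1
Σ_t [4,4]: t=4:+1/13824 = 1/13824
(3j)²=14/1287 [(4 4 4; 0 4 -4)], sign=+1
⇒ 4πI² = 2916/20449
I = (+1)√(2916/20449/(4π)) = 0.10652531

0.106525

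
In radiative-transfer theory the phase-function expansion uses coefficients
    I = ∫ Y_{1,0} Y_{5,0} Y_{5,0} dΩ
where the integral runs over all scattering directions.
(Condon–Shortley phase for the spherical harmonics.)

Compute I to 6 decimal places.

0.000000

L=11 odd ⇒ parity kills the (l;000) factor ⇒ I = 0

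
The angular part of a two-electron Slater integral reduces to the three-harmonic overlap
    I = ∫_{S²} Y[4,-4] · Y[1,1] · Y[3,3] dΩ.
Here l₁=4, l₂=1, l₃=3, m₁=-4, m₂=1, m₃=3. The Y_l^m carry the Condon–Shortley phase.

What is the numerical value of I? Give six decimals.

m-sum 0 ✓  L=8 even ✓  3≤3≤5 ✓
Π(2lᵢ+1) = 9×3×7 = 189
triangle coeff Δ(4,1,3) = 1/252
Σ_t [1,1]: t=1:−1/36 = -1/36
(3j)²=4/63 [(4 1 3; 0 0 0)], sign=+1
Σ_t [2,2]: t=2:+1/1440 = 1/1440
(3j)²=1/9 [(4 1 3; -4 1 3)], sign=+1
⇒ 4πI² = 4/3
I = (+1)√(4/3/(4π)) = 0.32573501

0.325735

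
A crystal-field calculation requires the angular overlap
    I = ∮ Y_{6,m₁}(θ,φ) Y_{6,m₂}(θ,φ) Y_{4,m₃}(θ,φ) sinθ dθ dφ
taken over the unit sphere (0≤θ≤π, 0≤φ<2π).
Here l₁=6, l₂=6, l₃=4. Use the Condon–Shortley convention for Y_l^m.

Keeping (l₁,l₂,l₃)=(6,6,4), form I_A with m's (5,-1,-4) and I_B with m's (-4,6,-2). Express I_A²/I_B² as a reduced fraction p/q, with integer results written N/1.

28/81

l's match ⇒ only the (l;m) 3-j factors differ between A and B.
A: triangle coeff Δ(6,6,4) = 1/15315300; Σ_t [1,1]: t=1:−1/2903040 = -1/2903040; (3j)²=5/663 [(6 6 4; 5 -1 -4)], sign=-1
B: triangle coeff Δ(6,6,4) = 1/15315300; Σ_t [8,8]: t=8:+1/3870720 = 1/3870720; (3j)²=135/6188 [(6 6 4; -4 6 -2)], sign=+1
I_A²/I_B² = (5/663)/(135/6188) = 28/81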